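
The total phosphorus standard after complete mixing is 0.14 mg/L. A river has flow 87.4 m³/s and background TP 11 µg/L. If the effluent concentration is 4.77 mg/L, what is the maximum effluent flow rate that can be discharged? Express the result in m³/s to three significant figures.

2.44 m³/s

11 µg/L = 0.011 mg/L.
Mass balance at complete mixing: C_std·(Q_w + Q_r) = Q_w·C_e + Q_r·C_b.
Rearranging, Q_w = Q_r·(C_std − C_b)/(C_e − C_std) = 87.4·(0.14 − 0.011) / (4.77 − 0.14) = 2.435 m³/s.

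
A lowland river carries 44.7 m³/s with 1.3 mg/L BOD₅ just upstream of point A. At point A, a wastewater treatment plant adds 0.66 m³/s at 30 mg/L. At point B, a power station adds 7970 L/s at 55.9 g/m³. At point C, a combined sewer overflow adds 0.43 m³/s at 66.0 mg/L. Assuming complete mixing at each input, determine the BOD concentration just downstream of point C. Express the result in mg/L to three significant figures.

10.3 mg/L

After input A: C = (44.7·1.3 + 0.66·30) / 45.36 = 1.718 mg/L.
7970 L/s = 7.97 m³/s.
After input B: C = (45.36·1.718 + 7.97·55.9) / 53.33 = 9.815 mg/L.
After input C: C = (53.33·9.815 + 0.43·66) / 53.76 = 10.26 mg/L.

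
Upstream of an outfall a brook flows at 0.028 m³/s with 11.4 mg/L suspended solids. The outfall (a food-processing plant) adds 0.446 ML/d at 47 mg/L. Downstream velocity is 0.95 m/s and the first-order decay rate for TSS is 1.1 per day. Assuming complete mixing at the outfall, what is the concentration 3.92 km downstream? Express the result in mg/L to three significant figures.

0.446 ML/d = 0.005162 m³/s.
After complete mixing, C₀ = (0.005162·47 + 0.028·11.4) / 0.03316 = 16.94 mg/L.
Travel time t = 3920 m / 0.95 m/s = 4126 s = 0.04776 d.
C = 16.94·exp(−1.1·0.04776) = 16.94·0.9488 = 16.07 mg/L.

16.1 mg/L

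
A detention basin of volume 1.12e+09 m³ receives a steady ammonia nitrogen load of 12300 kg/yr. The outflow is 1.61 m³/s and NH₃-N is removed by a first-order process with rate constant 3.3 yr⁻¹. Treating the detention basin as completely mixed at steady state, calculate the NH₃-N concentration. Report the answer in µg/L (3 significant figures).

Outflow Q = 1.61 m³/s × 3.156e+07 s/yr = 5.081e+07 m³/yr.
Steady-state CSTR mass balance: W = Q·C + k·V·C, so C = W/(Q + kV).
Q + kV = 5.081e+07 + 3.3·1.12e+09 = 3.747e+09 m³/yr.
C = 12300/3.747e+09 = 3.283e-06 kg/m³ = 0.003283 mg/L = 3.283 µg/L.

3.28 µg/L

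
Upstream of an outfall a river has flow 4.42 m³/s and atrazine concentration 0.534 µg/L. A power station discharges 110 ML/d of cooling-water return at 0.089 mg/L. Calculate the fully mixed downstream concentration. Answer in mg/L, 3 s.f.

0.0203 mg/L

110 ML/d = 1.273 m³/s.
0.534 µg/L = 0.000534 mg/L.
By mass balance at complete mixing, C = (1.273·0.089 + 4.42·0.000534) / (1.273 + 4.42) = 0.1157/5.693 = 0.02032 mg/L.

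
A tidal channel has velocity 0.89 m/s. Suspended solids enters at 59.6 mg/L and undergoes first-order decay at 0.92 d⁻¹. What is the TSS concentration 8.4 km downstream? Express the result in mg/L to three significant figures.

53.9 mg/L

Travel time t = 8.4 km / 0.89 m/s = 8400/0.89 = 9438 s = 0.1092 d.
First-order decay: C = 59.6·exp(−0.92·0.1092) = 59.6·0.9044 = 53.9 mg/L.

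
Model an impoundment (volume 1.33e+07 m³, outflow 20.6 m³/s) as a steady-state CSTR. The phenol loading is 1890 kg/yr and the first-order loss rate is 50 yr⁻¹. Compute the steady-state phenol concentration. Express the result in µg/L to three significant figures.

1.44 µg/L

Outflow Q = 20.6 m³/s × 3.156e+07 s/yr = 6.501e+08 m³/yr.
Steady-state CSTR mass balance: W = Q·C + k·V·C, so C = W/(Q + kV).
Q + kV = 6.501e+08 + 50·1.33e+07 = 1.315e+09 m³/yr.
C = 1890/1.315e+09 = 1.437e-06 kg/m³ = 0.001437 mg/L = 1.437 µg/L.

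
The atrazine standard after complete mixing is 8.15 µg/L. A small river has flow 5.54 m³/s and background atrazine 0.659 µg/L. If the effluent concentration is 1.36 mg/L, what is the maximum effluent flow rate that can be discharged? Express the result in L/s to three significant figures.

30.7 L/s

0.659 µg/L = 0.000659 mg/L.
8.15 µg/L = 0.00815 mg/L.
Mass balance at complete mixing: C_std·(Q_w + Q_r) = Q_w·C_e + Q_r·C_b.
Rearranging, Q_w = Q_r·(C_std − C_b)/(C_e − C_std) = 5.54·(0.00815 − 0.000659) / (1.36 − 0.00815) = 0.0307 m³/s.
= 30.7 L/s.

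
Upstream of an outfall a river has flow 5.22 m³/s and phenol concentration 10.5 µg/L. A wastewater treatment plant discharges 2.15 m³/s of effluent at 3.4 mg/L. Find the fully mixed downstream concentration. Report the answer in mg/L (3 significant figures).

10.5 µg/L = 0.0105 mg/L.
Flow-weighted mixing gives C = (2.15·3.4 + 5.22·0.0105) / (2.15 + 5.22) = 7.365/7.37 = 0.9993 mg/L.

0.999 mg/L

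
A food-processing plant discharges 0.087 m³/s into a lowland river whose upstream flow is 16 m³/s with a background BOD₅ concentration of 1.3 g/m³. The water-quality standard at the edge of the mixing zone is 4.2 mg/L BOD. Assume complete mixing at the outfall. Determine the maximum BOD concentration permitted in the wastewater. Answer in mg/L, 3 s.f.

Mass balance: 4.2·16.09 = 0.087·Cₑ + 16·1.3.
Cₑ = (67.57 − 20.8) / 0.087 = 537.5 mg/L.

538 mg/L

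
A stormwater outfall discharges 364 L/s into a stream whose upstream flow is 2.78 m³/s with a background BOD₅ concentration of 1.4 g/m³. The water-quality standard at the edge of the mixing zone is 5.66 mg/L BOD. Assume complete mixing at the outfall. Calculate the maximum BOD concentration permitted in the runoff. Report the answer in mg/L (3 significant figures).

364 L/s = 0.364 m³/s.
Mass balance: 5.66·3.144 = 0.364·Cₑ + 2.78·1.4.
Cₑ = (17.8 − 3.892) / 0.364 = 38.2 mg/L.

38.2 mg/L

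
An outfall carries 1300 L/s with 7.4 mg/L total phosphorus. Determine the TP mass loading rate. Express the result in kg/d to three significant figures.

831 kg/d

1300 L/s = 1.3 m³/s.
Mass flux = Q·C = 1.3 m³/s × 7.4 g/m³ = 9.62 g/s.
= 9.62 g/s × 86.4 = 831.2 kg/d.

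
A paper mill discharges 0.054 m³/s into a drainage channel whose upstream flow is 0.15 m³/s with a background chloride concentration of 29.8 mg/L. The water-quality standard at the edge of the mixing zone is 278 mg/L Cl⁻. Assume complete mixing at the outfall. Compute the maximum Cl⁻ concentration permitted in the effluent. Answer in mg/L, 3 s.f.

Mass balance: 278·0.204 = 0.054·Cₑ + 0.15·29.8.
Cₑ = (56.71 − 4.47) / 0.054 = 967.4 mg/L.

967 mg/L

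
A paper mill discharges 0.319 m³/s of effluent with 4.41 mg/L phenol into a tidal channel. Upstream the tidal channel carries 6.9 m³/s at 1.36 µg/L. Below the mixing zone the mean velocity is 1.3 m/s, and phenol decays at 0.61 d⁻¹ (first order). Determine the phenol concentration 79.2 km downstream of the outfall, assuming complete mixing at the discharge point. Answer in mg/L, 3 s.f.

1.36 µg/L = 0.00136 mg/L.
After complete mixing, C₀ = (0.319·4.41 + 6.9·0.00136) / 7.219 = 0.1962 mg/L.
Travel time t = 7.92e+04 m / 1.3 m/s = 6.092e+04 s = 0.7051 d.
C = 0.1962·exp(−0.61·0.7051) = 0.1962·0.6504 = 0.1276 mg/L.

0.128 mg/L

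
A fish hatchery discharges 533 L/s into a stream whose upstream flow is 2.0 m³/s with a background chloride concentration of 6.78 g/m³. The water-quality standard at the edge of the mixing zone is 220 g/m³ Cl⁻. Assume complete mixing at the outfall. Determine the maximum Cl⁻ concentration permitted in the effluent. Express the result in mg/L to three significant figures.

1020 mg/L

533 L/s = 0.533 m³/s.
Mass balance: 220·2.533 = 0.533·Cₑ + 2·6.78.
Cₑ = (557.3 − 13.56) / 0.533 = 1020 mg/L.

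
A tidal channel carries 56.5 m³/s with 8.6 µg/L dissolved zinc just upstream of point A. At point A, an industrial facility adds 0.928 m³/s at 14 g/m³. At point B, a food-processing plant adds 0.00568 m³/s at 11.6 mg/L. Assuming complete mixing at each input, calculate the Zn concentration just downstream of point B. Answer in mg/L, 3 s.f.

8.6 µg/L = 0.0086 mg/L.
After input A: C = (56.5·0.0086 + 0.928·14) / 57.43 = 0.2347 mg/L.
After input B: C = (57.43·0.2347 + 0.00568·11.6) / 57.43 = 0.2358 mg/L.

0.236 mg/L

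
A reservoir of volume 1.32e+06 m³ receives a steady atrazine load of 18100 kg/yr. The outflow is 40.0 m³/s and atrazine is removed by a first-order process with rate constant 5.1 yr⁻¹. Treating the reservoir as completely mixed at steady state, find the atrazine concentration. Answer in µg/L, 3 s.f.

14.3 µg/L

Outflow Q = 40.0 m³/s × 3.156e+07 s/yr = 1.262e+09 m³/yr.
Steady-state CSTR mass balance: W = Q·C + k·V·C, so C = W/(Q + kV).
Q + kV = 1.262e+09 + 5.1·1.32e+06 = 1.269e+09 m³/yr.
C = 18100/1.269e+09 = 1.426e-05 kg/m³ = 0.01426 mg/L = 14.26 µg/L.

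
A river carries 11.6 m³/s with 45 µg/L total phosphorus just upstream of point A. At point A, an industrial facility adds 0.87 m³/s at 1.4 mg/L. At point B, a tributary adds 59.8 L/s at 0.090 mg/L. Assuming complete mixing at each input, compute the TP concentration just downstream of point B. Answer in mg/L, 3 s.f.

45 µg/L = 0.045 mg/L.
After input A: C = (11.6·0.045 + 0.87·1.4) / 12.47 = 0.1395 mg/L.
59.8 L/s = 0.0598 m³/s.
After input B: C = (12.47·0.1395 + 0.0598·0.09) / 12.53 = 0.1393 mg/L.

0.139 mg/L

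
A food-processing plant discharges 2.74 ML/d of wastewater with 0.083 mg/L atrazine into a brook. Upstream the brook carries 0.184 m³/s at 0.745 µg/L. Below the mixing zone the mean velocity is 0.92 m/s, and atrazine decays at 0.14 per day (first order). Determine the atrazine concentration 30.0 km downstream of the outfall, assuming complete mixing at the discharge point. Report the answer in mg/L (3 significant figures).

2.74 ML/d = 0.03171 m³/s.
0.745 µg/L = 0.000745 mg/L.
After complete mixing, C₀ = (0.03171·0.083 + 0.184·0.000745) / 0.2157 = 0.01284 mg/L.
Travel time t = 3e+04 m / 0.92 m/s = 3.261e+04 s = 0.3774 d.
C = 0.01284·exp(−0.14·0.3774) = 0.01284·0.9485 = 0.01218 mg/L.

0.0122 mg/L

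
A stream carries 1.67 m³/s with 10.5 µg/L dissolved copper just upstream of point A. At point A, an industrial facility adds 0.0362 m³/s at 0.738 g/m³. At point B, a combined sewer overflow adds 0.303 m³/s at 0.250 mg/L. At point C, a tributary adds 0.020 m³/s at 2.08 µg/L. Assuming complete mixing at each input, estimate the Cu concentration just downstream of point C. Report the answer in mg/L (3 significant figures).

10.5 µg/L = 0.0105 mg/L.
After input A: C = (1.67·0.0105 + 0.0362·0.738) / 1.706 = 0.02594 mg/L.
After input B: C = (1.706·0.02594 + 0.303·0.25) / 2.009 = 0.05973 mg/L.
2.08 µg/L = 0.00208 mg/L.
After input C: C = (2.009·0.05973 + 0.02·0.00208) / 2.029 = 0.05916 mg/L.

0.0592 mg/L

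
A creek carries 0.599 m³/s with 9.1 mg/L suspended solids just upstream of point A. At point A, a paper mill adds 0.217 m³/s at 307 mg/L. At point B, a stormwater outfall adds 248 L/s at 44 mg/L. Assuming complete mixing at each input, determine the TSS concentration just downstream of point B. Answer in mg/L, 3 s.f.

78.0 mg/L

After input A: C = (0.599·9.1 + 0.217·307) / 0.816 = 88.32 mg/L.
248 L/s = 0.248 m³/s.
After input B: C = (0.816·88.32 + 0.248·44) / 1.064 = 77.99 mg/L.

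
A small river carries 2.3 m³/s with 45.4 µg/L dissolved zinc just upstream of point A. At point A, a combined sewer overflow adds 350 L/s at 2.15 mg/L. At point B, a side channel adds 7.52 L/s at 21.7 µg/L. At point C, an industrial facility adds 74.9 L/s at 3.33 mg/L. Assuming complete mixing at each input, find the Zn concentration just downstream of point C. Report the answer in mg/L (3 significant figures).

0.405 mg/L

45.4 µg/L = 0.0454 mg/L.
350 L/s = 0.35 m³/s.
After input A: C = (2.3·0.0454 + 0.35·2.15) / 2.65 = 0.3234 mg/L.
7.52 L/s = 0.00752 m³/s.
21.7 µg/L = 0.0217 mg/L.
After input B: C = (2.65·0.3234 + 0.00752·0.0217) / 2.658 = 0.3225 mg/L.
74.9 L/s = 0.0749 m³/s.
After input C: C = (2.658·0.3225 + 0.0749·3.33) / 2.732 = 0.405 mg/L.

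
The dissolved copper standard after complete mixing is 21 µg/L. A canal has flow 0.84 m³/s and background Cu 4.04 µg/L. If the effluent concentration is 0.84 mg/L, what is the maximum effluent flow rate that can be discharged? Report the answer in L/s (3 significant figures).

17.4 L/s

4.04 µg/L = 0.00404 mg/L.
21 µg/L = 0.021 mg/L.
Mass balance at complete mixing: C_std·(Q_w + Q_r) = Q_w·C_e + Q_r·C_b.
Rearranging, Q_w = Q_r·(C_std − C_b)/(C_e − C_std) = 0.84·(0.021 − 0.00404) / (0.84 − 0.021) = 0.01739 m³/s.
= 17.39 L/s.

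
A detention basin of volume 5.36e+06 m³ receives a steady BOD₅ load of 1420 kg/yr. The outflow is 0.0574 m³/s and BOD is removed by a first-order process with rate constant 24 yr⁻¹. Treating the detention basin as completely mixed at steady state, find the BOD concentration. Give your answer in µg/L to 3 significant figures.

Outflow Q = 0.0574 m³/s × 3.156e+07 s/yr = 1.811e+06 m³/yr.
Steady-state CSTR mass balance: W = Q·C + k·V·C, so C = W/(Q + kV).
Q + kV = 1.811e+06 + 24·5.36e+06 = 1.305e+08 m³/yr.
C = 1420/1.305e+08 = 1.089e-05 kg/m³ = 0.01089 mg/L = 10.89 µg/L.

10.9 µg/L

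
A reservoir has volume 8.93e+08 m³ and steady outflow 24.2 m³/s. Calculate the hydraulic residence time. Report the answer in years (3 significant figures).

1.17 yr

Q = 24.2 m³/s × 3.156e+07 s/yr = 7.637e+08 m³/yr.
Hydraulic residence time τ = V/Q = 8.93e+08/7.637e+08 = 1.169 yr.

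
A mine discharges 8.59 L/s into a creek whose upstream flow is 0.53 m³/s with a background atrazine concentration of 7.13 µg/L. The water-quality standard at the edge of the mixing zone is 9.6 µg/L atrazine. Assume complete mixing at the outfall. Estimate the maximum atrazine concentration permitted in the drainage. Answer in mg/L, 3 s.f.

8.59 L/s = 0.00859 m³/s.
7.13 µg/L = 0.00713 mg/L.
9.6 µg/L = 0.0096 mg/L.
Mass balance: 0.0096·0.5386 = 0.00859·Cₑ + 0.53·0.00713.
Cₑ = (0.00517 − 0.003779) / 0.00859 = 0.162 mg/L.

0.162 mg/L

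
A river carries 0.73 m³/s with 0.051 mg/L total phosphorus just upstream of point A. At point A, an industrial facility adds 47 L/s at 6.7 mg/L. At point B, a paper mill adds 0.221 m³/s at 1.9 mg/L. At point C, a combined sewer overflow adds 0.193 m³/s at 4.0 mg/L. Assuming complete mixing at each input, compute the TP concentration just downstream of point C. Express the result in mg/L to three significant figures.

1.30 mg/L

47 L/s = 0.047 m³/s.
After input A: C = (0.73·0.051 + 0.047·6.7) / 0.777 = 0.4532 mg/L.
After input B: C = (0.777·0.4532 + 0.221·1.9) / 0.998 = 0.7736 mg/L.
After input C: C = (0.998·0.7736 + 0.193·4) / 1.191 = 1.296 mg/L.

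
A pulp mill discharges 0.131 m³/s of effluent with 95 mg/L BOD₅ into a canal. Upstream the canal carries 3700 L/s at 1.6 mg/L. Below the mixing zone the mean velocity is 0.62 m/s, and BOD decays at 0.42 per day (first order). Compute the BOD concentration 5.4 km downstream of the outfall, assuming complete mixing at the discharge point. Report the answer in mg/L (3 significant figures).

4.60 mg/L

3700 L/s = 3.7 m³/s.
After complete mixing, C₀ = (0.131·95 + 3.7·1.6) / 3.831 = 4.794 mg/L.
Travel time t = 5400 m / 0.62 m/s = 8710 s = 0.1008 d.
C = 4.794·exp(−0.42·0.1008) = 4.794·0.9585 = 4.595 mg/L.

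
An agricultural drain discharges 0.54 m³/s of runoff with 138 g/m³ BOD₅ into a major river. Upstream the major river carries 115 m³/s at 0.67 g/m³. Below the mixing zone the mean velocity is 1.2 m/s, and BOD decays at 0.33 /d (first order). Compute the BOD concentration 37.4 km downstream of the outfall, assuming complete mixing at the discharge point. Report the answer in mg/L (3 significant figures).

1.16 mg/L

After complete mixing, C₀ = (0.54·138 + 115·0.67) / 115.5 = 1.312 mg/L.
Travel time t = 3.74e+04 m / 1.2 m/s = 3.117e+04 s = 0.3607 d.
C = 1.312·exp(−0.33·0.3607) = 1.312·0.8878 = 1.165 mg/L.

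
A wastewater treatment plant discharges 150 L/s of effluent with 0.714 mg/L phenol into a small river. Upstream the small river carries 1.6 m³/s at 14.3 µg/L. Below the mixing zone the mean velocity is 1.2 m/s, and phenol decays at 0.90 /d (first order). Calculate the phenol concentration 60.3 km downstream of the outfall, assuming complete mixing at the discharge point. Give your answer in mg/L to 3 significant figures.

150 L/s = 0.15 m³/s.
14.3 µg/L = 0.0143 mg/L.
After complete mixing, C₀ = (0.15·0.714 + 1.6·0.0143) / 1.75 = 0.07427 mg/L.
Travel time t = 6.03e+04 m / 1.2 m/s = 5.025e+04 s = 0.5816 d.
C = 0.07427·exp(−0.90·0.5816) = 0.07427·0.5925 = 0.04401 mg/L.

0.0440 mg/L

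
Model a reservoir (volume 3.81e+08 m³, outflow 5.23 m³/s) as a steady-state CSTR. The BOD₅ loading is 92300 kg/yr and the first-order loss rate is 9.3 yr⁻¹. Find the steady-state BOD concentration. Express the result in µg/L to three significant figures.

Outflow Q = 5.23 m³/s × 3.156e+07 s/yr = 1.65e+08 m³/yr.
Steady-state CSTR mass balance: W = Q·C + k·V·C, so C = W/(Q + kV).
Q + kV = 1.65e+08 + 9.3·3.81e+08 = 3.708e+09 m³/yr.
C = 92300/3.708e+09 = 2.489e-05 kg/m³ = 0.02489 mg/L = 24.89 µg/L.

24.9 µg/L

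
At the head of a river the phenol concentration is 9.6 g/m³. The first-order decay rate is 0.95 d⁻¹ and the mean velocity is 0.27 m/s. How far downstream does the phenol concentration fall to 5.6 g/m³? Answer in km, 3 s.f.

From C = C₀·e^(−kt), t = ln(C₀/C)/k = ln(9.6/5.6)/0.95 = 0.539/0.95 = 0.5674 d.
Distance = v·t = 0.27 m/s × 4.902e+04 s = 1.324e+04 m = 13.24 km.

13.2 km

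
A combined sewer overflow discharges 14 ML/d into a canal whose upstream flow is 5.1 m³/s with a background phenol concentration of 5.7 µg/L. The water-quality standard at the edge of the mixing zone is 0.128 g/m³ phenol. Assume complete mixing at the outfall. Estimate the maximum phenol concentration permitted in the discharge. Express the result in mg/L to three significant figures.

14 ML/d = 0.162 m³/s.
5.7 µg/L = 0.0057 mg/L.
Mass balance: 0.128·5.262 = 0.162·Cₑ + 5.1·0.0057.
Cₑ = (0.6735 − 0.02907) / 0.162 = 3.977 mg/L.

3.98 mg/L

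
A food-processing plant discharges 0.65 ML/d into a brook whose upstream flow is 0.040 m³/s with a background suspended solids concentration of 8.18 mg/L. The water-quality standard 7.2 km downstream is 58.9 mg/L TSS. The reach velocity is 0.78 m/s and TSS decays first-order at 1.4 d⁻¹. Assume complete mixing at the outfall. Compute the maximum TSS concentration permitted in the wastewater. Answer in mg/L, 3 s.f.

0.65 ML/d = 0.007523 m³/s.
Travel time to the compliance point: t = 7200/0.78 = 9231 s = 0.1068 d; decay factor exp(−1.4·0.1068) = 0.8611.
So the concentration just after mixing may be at most 58.9/0.8611 = 68.4 mg/L.
Mass balance: 68.4·0.04752 = 0.007523·Cₑ + 0.04·8.18.
Cₑ = (3.251 − 0.3272) / 0.007523 = 388.6 mg/L.

389 mg/L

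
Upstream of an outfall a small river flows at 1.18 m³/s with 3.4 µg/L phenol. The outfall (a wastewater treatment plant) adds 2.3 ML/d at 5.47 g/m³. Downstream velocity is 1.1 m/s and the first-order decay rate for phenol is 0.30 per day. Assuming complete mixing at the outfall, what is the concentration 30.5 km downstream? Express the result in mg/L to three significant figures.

2.3 ML/d = 0.02662 m³/s.
3.4 µg/L = 0.0034 mg/L.
After complete mixing, C₀ = (0.02662·5.47 + 1.18·0.0034) / 1.207 = 0.124 mg/L.
Travel time t = 3.05e+04 m / 1.1 m/s = 2.773e+04 s = 0.3209 d.
C = 0.124·exp(−0.30·0.3209) = 0.124·0.9082 = 0.1126 mg/L.

0.113 mg/L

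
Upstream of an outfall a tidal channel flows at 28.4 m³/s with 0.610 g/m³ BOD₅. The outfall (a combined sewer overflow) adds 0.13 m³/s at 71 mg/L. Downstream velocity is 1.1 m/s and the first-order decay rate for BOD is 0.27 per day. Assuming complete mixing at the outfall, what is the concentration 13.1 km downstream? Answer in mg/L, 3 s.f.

0.897 mg/L

After complete mixing, C₀ = (0.13·71 + 28.4·0.61) / 28.53 = 0.9307 mg/L.
Travel time t = 1.31e+04 m / 1.1 m/s = 1.191e+04 s = 0.1378 d.
C = 0.9307·exp(−0.27·0.1378) = 0.9307·0.9635 = 0.8967 mg/L.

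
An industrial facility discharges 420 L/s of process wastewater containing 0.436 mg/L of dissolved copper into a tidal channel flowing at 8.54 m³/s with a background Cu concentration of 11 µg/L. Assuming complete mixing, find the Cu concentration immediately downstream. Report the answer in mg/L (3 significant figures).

420 L/s = 0.42 m³/s.
11 µg/L = 0.011 mg/L.
Flow-weighted mixing gives C = (0.42·0.436 + 8.54·0.011) / (0.42 + 8.54) = 0.2771/8.96 = 0.03092 mg/L.

0.0309 mg/L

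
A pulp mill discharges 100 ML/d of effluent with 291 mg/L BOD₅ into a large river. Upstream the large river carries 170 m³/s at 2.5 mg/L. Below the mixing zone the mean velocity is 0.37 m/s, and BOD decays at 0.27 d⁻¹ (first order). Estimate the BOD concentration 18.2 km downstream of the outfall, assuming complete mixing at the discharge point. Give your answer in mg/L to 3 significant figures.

3.82 mg/L

100 ML/d = 1.157 m³/s.
After complete mixing, C₀ = (1.157·291 + 170·2.5) / 171.2 = 4.451 mg/L.
Travel time t = 1.82e+04 m / 0.37 m/s = 4.919e+04 s = 0.5693 d.
C = 4.451·exp(−0.27·0.5693) = 4.451·0.8575 = 3.817 mg/L.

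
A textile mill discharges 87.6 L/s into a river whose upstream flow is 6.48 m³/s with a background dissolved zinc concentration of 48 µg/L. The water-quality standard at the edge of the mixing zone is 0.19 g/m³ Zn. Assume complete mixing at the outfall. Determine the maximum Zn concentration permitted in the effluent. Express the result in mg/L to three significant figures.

87.6 L/s = 0.0876 m³/s.
48 µg/L = 0.048 mg/L.
Mass balance: 0.19·6.568 = 0.0876·Cₑ + 6.48·0.048.
Cₑ = (1.248 − 0.311) / 0.0876 = 10.69 mg/L.

10.7 mg/L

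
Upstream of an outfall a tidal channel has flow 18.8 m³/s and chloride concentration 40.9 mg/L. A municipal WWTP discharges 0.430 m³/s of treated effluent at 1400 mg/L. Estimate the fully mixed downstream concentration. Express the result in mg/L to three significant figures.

71.3 mg/L

By mass balance at complete mixing, C = (0.43·1400 + 18.8·40.9) / (0.43 + 18.8) = 1371/19.23 = 71.29 mg/L.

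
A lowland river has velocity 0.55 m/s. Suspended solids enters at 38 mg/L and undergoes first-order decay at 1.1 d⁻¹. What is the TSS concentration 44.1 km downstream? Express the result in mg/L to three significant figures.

13.7 mg/L

Travel time t = 44.1 km / 0.55 m/s = 4.41e+04/0.55 = 8.018e+04 s = 0.928 d.
First-order decay: C = 38·exp(−1.1·0.928) = 38·0.3603 = 13.69 mg/L.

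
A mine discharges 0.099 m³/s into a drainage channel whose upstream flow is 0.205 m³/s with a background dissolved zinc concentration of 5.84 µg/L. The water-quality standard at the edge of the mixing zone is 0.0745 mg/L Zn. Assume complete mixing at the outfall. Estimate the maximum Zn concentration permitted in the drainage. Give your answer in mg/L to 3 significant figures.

5.84 µg/L = 0.00584 mg/L.
Mass balance: 0.0745·0.304 = 0.099·Cₑ + 0.205·0.00584.
Cₑ = (0.02265 − 0.001197) / 0.099 = 0.2167 mg/L.

0.217 mg/L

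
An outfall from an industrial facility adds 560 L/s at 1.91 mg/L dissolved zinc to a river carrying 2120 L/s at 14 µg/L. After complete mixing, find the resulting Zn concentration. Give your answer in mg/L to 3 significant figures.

0.410 mg/L

560 L/s = 0.56 m³/s.
2120 L/s = 2.12 m³/s.
14 µg/L = 0.014 mg/L.
Flow-weighted mixing gives C = (0.56·1.91 + 2.12·0.014) / (0.56 + 2.12) = 1.099/2.68 = 0.4102 mg/L.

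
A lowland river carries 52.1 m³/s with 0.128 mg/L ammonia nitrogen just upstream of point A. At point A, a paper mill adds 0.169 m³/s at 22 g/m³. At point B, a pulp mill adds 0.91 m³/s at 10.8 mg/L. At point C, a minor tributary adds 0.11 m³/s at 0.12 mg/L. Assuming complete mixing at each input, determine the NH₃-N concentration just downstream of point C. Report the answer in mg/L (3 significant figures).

0.380 mg/L

After input A: C = (52.1·0.128 + 0.169·22) / 52.27 = 0.1987 mg/L.
After input B: C = (52.27·0.1987 + 0.91·10.8) / 53.18 = 0.3801 mg/L.
After input C: C = (53.18·0.3801 + 0.11·0.12) / 53.29 = 0.3796 mg/L.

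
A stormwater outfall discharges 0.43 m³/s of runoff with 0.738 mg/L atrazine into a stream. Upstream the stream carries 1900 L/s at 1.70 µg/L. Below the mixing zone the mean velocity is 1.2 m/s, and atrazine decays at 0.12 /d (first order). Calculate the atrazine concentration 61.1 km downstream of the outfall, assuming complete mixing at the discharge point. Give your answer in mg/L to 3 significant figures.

0.128 mg/L

1900 L/s = 1.9 m³/s.
1.70 µg/L = 0.0017 mg/L.
After complete mixing, C₀ = (0.43·0.738 + 1.9·0.0017) / 2.33 = 0.1376 mg/L.
Travel time t = 6.11e+04 m / 1.2 m/s = 5.092e+04 s = 0.5893 d.
C = 0.1376·exp(−0.12·0.5893) = 0.1376·0.9317 = 0.1282 mg/L.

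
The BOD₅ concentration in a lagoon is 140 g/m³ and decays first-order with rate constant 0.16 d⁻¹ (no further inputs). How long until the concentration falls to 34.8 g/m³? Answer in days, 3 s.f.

t = ln(C₀/C)/k = ln(140/34.8)/0.16 = 1.392/0.16 = 8.7 d.

8.70 d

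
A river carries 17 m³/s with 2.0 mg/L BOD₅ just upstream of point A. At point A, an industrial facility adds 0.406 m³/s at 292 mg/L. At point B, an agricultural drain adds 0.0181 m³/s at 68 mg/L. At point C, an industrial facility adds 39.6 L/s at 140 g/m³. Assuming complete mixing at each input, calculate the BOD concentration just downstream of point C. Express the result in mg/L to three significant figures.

9.12 mg/L

After input A: C = (17·2 + 0.406·292) / 17.41 = 8.764 mg/L.
After input B: C = (17.41·8.764 + 0.0181·68) / 17.42 = 8.826 mg/L.
39.6 L/s = 0.0396 m³/s.
After input C: C = (17.42·8.826 + 0.0396·140) / 17.46 = 9.123 mg/L.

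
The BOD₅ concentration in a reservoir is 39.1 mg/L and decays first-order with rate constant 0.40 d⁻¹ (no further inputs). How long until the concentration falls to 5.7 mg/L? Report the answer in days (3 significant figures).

t = ln(C₀/C)/k = ln(39.1/5.7)/0.40 = 1.926/0.40 = 4.814 d.

4.81 d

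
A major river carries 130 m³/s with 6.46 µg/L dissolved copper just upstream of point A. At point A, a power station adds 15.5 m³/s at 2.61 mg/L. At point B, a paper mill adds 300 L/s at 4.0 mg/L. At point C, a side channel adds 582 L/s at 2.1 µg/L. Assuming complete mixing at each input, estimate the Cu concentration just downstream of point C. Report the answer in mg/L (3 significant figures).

6.46 µg/L = 0.00646 mg/L.
After input A: C = (130·0.00646 + 15.5·2.61) / 145.5 = 0.2838 mg/L.
300 L/s = 0.3 m³/s.
After input B: C = (145.5·0.2838 + 0.3·4) / 145.8 = 0.2915 mg/L.
582 L/s = 0.582 m³/s.
2.1 µg/L = 0.0021 mg/L.
After input C: C = (145.8·0.2915 + 0.582·0.0021) / 146.4 = 0.2903 mg/L.

0.290 mg/L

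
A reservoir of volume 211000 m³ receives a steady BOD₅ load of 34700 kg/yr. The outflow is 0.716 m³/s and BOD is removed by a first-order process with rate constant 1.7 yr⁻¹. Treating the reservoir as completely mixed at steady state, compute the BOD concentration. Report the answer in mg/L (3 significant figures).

Outflow Q = 0.716 m³/s × 3.156e+07 s/yr = 2.26e+07 m³/yr.
Steady-state CSTR mass balance: W = Q·C + k·V·C, so C = W/(Q + kV).
Q + kV = 2.26e+07 + 1.7·211000 = 2.295e+07 m³/yr.
C = 34700/2.295e+07 = 0.001512 kg/m³ = 1.512 mg/L.

1.51 mg/L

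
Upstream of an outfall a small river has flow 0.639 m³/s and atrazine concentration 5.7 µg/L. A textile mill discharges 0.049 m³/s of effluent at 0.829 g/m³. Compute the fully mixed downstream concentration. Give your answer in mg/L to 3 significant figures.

5.7 µg/L = 0.0057 mg/L.
By mass balance at complete mixing, C = (0.049·0.829 + 0.639·0.0057) / (0.049 + 0.639) = 0.04426/0.688 = 0.06434 mg/L.

0.0643 mg/L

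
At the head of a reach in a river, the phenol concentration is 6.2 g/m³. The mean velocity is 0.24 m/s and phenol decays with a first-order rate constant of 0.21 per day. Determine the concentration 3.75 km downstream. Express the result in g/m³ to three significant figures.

Travel time t = 3.75 km / 0.24 m/s = 3750/0.24 = 1.562e+04 s = 0.1808 d.
First-order decay: C = 6.2·exp(−0.21·0.1808) = 6.2·0.9627 = 5.969 g/m³.

5.97 g/m³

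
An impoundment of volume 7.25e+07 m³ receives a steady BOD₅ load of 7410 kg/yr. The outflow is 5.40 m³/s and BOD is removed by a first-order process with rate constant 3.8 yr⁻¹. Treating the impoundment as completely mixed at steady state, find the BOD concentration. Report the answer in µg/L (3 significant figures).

16.6 µg/L

Outflow Q = 5.40 m³/s × 3.156e+07 s/yr = 1.704e+08 m³/yr.
Steady-state CSTR mass balance: W = Q·C + k·V·C, so C = W/(Q + kV).
Q + kV = 1.704e+08 + 3.8·7.25e+07 = 4.459e+08 m³/yr.
C = 7410/4.459e+08 = 1.662e-05 kg/m³ = 0.01662 mg/L = 16.62 µg/L.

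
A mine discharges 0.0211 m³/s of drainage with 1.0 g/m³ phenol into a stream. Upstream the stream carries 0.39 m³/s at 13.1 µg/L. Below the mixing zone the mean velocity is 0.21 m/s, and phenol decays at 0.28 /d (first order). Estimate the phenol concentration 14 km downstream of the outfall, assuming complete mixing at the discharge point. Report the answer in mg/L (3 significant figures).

0.0514 mg/L

13.1 µg/L = 0.0131 mg/L.
After complete mixing, C₀ = (0.0211·1 + 0.39·0.0131) / 0.4111 = 0.06375 mg/L.
Travel time t = 1.4e+04 m / 0.21 m/s = 6.667e+04 s = 0.7716 d.
C = 0.06375·exp(−0.28·0.7716) = 0.06375·0.8057 = 0.05137 mg/L.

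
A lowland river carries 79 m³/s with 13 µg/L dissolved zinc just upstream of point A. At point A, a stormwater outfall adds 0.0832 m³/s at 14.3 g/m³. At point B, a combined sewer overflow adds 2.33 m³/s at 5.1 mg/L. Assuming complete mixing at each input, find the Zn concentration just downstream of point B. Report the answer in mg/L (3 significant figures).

0.173 mg/L

13 µg/L = 0.013 mg/L.
After input A: C = (79·0.013 + 0.0832·14.3) / 79.08 = 0.02803 mg/L.
After input B: C = (79.08·0.02803 + 2.33·5.1) / 81.41 = 0.1732 mg/L.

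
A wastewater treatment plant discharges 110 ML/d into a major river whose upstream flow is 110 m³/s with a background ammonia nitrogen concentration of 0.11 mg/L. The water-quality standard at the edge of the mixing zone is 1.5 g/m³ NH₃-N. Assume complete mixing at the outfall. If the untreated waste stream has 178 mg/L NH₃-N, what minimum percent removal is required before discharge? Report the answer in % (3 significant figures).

31.7 %

110 ML/d = 1.273 m³/s.
Mass balance: 1.5·111.3 = 1.273·Cₑ + 110·0.11.
Cₑ = (166.9 − 12.1) / 1.273 = 121.6 mg/L.
Required removal = 1 − 121.6/178 = 31.69 %.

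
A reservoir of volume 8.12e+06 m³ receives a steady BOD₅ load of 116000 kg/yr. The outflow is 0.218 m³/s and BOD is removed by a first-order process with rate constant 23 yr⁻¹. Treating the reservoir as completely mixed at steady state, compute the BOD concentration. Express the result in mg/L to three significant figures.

0.599 mg/L

Outflow Q = 0.218 m³/s × 3.156e+07 s/yr = 6.88e+06 m³/yr.
Steady-state CSTR mass balance: W = Q·C + k·V·C, so C = W/(Q + kV).
Q + kV = 6.88e+06 + 23·8.12e+06 = 1.936e+08 m³/yr.
C = 116000/1.936e+08 = 0.0005991 kg/m³ = 0.5991 mg/L.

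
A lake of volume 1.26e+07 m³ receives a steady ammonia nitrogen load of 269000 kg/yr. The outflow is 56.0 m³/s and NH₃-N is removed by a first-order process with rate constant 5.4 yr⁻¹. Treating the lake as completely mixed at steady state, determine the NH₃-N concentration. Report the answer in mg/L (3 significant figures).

0.147 mg/L

Outflow Q = 56.0 m³/s × 3.156e+07 s/yr = 1.767e+09 m³/yr.
Steady-state CSTR mass balance: W = Q·C + k·V·C, so C = W/(Q + kV).
Q + kV = 1.767e+09 + 5.4·1.26e+07 = 1.835e+09 m³/yr.
C = 269000/1.835e+09 = 0.0001466 kg/m³ = 0.1466 mg/L.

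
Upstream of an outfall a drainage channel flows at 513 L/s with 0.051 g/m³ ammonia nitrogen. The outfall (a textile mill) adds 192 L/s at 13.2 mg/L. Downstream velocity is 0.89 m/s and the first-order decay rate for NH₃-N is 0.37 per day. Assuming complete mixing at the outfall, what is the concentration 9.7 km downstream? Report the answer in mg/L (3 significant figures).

3.47 mg/L

192 L/s = 0.192 m³/s.
513 L/s = 0.513 m³/s.
After complete mixing, C₀ = (0.192·13.2 + 0.513·0.051) / 0.705 = 3.632 mg/L.
Travel time t = 9700 m / 0.89 m/s = 1.09e+04 s = 0.1261 d.
C = 3.632·exp(−0.37·0.1261) = 3.632·0.9544 = 3.466 mg/L.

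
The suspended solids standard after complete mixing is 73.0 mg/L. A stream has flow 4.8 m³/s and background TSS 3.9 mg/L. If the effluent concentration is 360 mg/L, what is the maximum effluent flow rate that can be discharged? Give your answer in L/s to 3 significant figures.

1160 L/s

Mass balance at complete mixing: C_std·(Q_w + Q_r) = Q_w·C_e + Q_r·C_b.
Rearranging, Q_w = Q_r·(C_std − C_b)/(C_e − C_std) = 4.8·(73 − 3.9) / (360 − 73) = 1.156 m³/s.
= 1156 L/s.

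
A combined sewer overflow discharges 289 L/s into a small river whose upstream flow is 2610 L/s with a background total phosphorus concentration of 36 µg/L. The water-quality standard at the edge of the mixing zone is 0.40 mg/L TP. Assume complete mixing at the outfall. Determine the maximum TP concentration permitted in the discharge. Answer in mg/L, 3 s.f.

3.69 mg/L

289 L/s = 0.289 m³/s.
2610 L/s = 2.61 m³/s.
36 µg/L = 0.036 mg/L.
Mass balance: 0.4·2.899 = 0.289·Cₑ + 2.61·0.036.
Cₑ = (1.16 − 0.09396) / 0.289 = 3.687 mg/L.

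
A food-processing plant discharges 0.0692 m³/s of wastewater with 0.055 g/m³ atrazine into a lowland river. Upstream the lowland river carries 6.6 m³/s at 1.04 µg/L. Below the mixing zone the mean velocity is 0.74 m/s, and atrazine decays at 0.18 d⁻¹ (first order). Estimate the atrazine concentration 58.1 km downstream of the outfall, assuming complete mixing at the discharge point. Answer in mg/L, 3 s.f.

0.00136 mg/L

1.04 µg/L = 0.00104 mg/L.
After complete mixing, C₀ = (0.0692·0.055 + 6.6·0.00104) / 6.669 = 0.0016 mg/L.
Travel time t = 5.81e+04 m / 0.74 m/s = 7.851e+04 s = 0.9087 d.
C = 0.0016·exp(−0.18·0.9087) = 0.0016·0.8491 = 0.001358 mg/L.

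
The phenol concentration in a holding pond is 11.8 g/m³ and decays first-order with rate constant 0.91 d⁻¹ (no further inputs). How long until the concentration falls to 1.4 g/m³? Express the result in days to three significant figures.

t = ln(C₀/C)/k = ln(11.8/1.4)/0.91 = 2.132/0.91 = 2.342 d.

2.34 d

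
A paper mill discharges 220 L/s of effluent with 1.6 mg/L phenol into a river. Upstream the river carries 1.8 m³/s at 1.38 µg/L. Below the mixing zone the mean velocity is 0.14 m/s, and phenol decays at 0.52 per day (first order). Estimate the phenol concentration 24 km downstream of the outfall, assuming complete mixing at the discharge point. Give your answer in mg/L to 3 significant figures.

220 L/s = 0.22 m³/s.
1.38 µg/L = 0.00138 mg/L.
After complete mixing, C₀ = (0.22·1.6 + 1.8·0.00138) / 2.02 = 0.1755 mg/L.
Travel time t = 2.4e+04 m / 0.14 m/s = 1.714e+05 s = 1.984 d.
C = 0.1755·exp(−0.52·1.984) = 0.1755·0.3564 = 0.06254 mg/L.

0.0625 mg/L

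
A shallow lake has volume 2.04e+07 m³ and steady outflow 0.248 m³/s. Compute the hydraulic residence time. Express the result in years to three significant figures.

2.61 yr

Q = 0.248 m³/s × 3.156e+07 s/yr = 7.826e+06 m³/yr.
Hydraulic residence time τ = V/Q = 2.04e+07/7.826e+06 = 2.607 yr.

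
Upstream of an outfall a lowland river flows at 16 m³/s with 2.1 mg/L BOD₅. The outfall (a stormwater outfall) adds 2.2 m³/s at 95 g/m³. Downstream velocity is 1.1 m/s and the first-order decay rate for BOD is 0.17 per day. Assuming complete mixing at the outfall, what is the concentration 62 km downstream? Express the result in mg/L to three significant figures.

11.9 mg/L

After complete mixing, C₀ = (2.2·95 + 16·2.1) / 18.2 = 13.33 mg/L.
Travel time t = 6.2e+04 m / 1.1 m/s = 5.636e+04 s = 0.6524 d.
C = 13.33·exp(−0.17·0.6524) = 13.33·0.895 = 11.93 mg/L.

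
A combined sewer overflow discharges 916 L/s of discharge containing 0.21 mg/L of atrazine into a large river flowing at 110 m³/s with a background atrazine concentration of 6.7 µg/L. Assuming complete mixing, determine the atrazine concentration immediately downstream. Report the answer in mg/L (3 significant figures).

916 L/s = 0.916 m³/s.
6.7 µg/L = 0.0067 mg/L.
Flow-weighted mixing gives C = (0.916·0.21 + 110·0.0067) / (0.916 + 110) = 0.9294/110.9 = 0.008379 mg/L.

0.00838 mg/L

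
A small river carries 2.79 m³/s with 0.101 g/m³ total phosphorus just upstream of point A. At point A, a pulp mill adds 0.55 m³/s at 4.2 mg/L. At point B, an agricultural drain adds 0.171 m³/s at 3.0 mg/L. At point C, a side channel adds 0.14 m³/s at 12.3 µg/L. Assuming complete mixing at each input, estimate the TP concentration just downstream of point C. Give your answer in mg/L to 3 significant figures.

After input A: C = (2.79·0.101 + 0.55·4.2) / 3.34 = 0.776 mg/L.
After input B: C = (3.34·0.776 + 0.171·3) / 3.511 = 0.8843 mg/L.
12.3 µg/L = 0.0123 mg/L.
After input C: C = (3.511·0.8843 + 0.14·0.0123) / 3.651 = 0.8509 mg/L.

0.851 mg/L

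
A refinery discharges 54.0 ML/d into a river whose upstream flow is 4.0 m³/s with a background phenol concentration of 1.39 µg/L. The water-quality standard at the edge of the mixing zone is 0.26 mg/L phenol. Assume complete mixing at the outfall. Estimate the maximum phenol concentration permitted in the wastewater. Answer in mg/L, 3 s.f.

54.0 ML/d = 0.625 m³/s.
1.39 µg/L = 0.00139 mg/L.
Mass balance: 0.26·4.625 = 0.625·Cₑ + 4·0.00139.
Cₑ = (1.203 − 0.00556) / 0.625 = 1.915 mg/L.

1.92 mg/L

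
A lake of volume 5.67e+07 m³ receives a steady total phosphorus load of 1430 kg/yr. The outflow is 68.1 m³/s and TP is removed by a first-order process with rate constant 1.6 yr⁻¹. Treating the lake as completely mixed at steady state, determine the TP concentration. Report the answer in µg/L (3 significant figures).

Outflow Q = 68.1 m³/s × 3.156e+07 s/yr = 2.149e+09 m³/yr.
Steady-state CSTR mass balance: W = Q·C + k·V·C, so C = W/(Q + kV).
Q + kV = 2.149e+09 + 1.6·5.67e+07 = 2.24e+09 m³/yr.
C = 1430/2.24e+09 = 6.385e-07 kg/m³ = 0.0006385 mg/L = 0.6385 µg/L.

0.638 µg/L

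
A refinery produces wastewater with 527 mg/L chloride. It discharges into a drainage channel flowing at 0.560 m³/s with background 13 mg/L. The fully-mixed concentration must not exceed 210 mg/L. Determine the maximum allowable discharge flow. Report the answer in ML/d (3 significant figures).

Mass balance at complete mixing: C_std·(Q_w + Q_r) = Q_w·C_e + Q_r·C_b.
Rearranging, Q_w = Q_r·(C_std − C_b)/(C_e − C_std) = 0.560·(210 − 13) / (527 − 210) = 0.348 m³/s.
= 30.07 ML/d.

30.1 ML/d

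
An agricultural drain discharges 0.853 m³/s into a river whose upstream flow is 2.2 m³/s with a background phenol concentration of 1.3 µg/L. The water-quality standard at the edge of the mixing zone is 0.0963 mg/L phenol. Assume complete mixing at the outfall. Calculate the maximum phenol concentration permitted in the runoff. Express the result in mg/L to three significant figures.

0.341 mg/L

1.3 µg/L = 0.0013 mg/L.
Mass balance: 0.0963·3.053 = 0.853·Cₑ + 2.2·0.0013.
Cₑ = (0.294 − 0.00286) / 0.853 = 0.3413 mg/L.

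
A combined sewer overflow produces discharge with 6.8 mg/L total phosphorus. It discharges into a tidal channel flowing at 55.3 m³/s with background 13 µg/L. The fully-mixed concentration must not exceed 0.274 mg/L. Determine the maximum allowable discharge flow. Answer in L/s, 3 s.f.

13 µg/L = 0.013 mg/L.
Mass balance at complete mixing: C_std·(Q_w + Q_r) = Q_w·C_e + Q_r·C_b.
Rearranging, Q_w = Q_r·(C_std − C_b)/(C_e − C_std) = 55.3·(0.274 − 0.013) / (6.8 − 0.274) = 2.212 m³/s.
= 2212 L/s.

2210 L/s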